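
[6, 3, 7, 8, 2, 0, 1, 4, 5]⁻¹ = [5, 6, 4, 1, 7, 8, 0, 2, 3]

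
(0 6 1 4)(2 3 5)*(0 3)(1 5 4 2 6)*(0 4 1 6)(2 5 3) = (0 6 3 1 5)(2 4)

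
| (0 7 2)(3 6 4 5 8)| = 15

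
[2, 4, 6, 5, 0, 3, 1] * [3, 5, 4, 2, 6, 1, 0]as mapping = [0→4, 1→6, 2→0, 3→1, 4→3, 5→2, 6→5]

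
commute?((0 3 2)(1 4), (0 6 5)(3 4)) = no:(0 3 2)(1 4) * (0 6 5)(3 4) = (0 4 1 3 2 6 5), (0 6 5)(3 4) * (0 3 2)(1 4) = (0 6 5 3 1 4 2)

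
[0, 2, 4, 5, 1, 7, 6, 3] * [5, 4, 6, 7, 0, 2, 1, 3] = [5, 6, 0, 2, 4, 3, 1, 7]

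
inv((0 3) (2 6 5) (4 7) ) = (0 3) (2 5 6) (4 7) 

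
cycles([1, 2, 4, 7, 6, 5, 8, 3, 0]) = (0 1 2 4 6 8)(3 7)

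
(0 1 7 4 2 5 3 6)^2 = (0 7 2 3)(1 4 5 6)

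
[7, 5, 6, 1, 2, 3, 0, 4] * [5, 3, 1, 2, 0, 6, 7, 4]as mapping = [0→4, 1→6, 2→7, 3→3, 4→1, 5→2, 6→5, 7→0]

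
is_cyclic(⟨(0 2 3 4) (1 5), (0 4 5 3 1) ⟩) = no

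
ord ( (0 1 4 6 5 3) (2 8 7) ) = 6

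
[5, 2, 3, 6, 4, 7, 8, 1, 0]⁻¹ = [8, 7, 1, 2, 4, 0, 3, 5, 6]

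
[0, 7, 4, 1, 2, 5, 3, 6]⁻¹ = [0, 3, 4, 6, 2, 5, 7, 1]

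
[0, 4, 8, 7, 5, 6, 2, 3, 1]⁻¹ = [0, 8, 6, 7, 1, 4, 5, 3, 2]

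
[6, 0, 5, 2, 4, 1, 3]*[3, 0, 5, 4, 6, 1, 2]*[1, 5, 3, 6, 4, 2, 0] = [3, 6, 5, 2, 0, 1, 4]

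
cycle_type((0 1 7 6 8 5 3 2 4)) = 9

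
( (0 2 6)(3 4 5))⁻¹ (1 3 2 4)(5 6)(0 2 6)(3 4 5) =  (0 3)(1 4 6 5)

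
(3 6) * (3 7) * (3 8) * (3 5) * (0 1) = (0 1)(3 6 7 8 5)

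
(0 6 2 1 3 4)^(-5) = (0 6 2 1 3 4)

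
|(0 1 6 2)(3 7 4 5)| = 4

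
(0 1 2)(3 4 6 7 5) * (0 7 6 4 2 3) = (0 1 3 2 7 5)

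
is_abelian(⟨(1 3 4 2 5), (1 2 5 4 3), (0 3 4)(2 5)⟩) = no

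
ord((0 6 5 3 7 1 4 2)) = 8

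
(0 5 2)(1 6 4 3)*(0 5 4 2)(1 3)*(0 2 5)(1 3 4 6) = (0 6 5 2)(3 4)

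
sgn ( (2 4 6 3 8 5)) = -1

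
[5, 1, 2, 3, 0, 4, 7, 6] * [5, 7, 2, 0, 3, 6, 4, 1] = [6, 7, 2, 0, 5, 3, 1, 4]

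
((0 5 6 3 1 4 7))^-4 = (0 3 7 6 4 5 1)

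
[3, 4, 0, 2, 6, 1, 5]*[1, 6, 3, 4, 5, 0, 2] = [4, 5, 1, 3, 2, 6, 0]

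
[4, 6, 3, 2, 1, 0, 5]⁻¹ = [5, 4, 3, 2, 0, 6, 1]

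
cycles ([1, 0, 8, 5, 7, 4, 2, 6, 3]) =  (0 1)(2 8 3 5 4 7 6)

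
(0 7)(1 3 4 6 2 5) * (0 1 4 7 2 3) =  (0 2 5 4 6 3 7 1)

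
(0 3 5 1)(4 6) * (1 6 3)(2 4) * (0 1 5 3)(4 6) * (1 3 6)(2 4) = (0 5 2 1 3 6 4)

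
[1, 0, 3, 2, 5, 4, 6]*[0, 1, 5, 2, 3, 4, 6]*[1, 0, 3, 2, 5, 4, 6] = [0, 1, 3, 4, 5, 2, 6]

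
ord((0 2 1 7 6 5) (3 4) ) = 6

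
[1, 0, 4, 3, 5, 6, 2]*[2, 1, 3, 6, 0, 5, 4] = [1, 2, 0, 6, 5, 4, 3]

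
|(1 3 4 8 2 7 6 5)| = 8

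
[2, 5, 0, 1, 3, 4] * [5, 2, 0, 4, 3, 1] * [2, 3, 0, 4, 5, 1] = [2, 3, 1, 0, 5, 4]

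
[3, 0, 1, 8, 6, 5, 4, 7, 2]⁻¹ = [1, 2, 8, 0, 6, 5, 4, 7, 3]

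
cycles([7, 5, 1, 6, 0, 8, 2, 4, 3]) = (0 7 4) (1 5 8 3 6 2) 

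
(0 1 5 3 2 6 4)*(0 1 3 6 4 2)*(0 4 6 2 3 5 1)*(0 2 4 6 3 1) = (0 5 4 2 3 6 1)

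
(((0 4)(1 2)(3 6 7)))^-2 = (3 6 7)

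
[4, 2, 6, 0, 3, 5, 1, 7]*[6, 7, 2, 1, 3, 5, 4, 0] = [3, 2, 4, 6, 1, 5, 7, 0]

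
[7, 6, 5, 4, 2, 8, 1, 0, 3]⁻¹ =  [7, 6, 4, 8, 3, 2, 1, 0, 5]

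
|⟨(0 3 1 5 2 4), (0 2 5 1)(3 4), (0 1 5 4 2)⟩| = 720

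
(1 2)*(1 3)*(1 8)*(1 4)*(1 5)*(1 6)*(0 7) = (0 7)(1 2 3 8 4 5 6)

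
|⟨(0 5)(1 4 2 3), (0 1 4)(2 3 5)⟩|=24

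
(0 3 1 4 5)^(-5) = ()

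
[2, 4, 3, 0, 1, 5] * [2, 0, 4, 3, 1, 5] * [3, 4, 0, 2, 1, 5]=[1, 4, 2, 0, 3, 5]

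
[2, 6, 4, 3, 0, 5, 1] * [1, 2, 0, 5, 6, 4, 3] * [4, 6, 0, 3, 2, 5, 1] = [4, 3, 1, 5, 6, 2, 0]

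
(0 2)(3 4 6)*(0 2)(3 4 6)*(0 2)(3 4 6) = (0 2)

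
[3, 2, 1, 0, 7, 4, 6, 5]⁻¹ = [3, 2, 1, 0, 5, 7, 6, 4]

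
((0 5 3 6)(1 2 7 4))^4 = ()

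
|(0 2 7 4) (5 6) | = 4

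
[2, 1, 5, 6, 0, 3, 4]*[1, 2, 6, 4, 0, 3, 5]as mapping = [0→6, 1→2, 2→3, 3→5, 4→1, 5→4, 6→0]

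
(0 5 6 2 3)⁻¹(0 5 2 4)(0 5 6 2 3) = (3 4 5 6)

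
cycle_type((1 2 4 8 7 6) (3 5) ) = 2.6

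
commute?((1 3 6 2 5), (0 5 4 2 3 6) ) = no:(1 3 6 2 5)*(0 5 4 2 3 6) = (0 5 1 6 3) (2 4), (0 5 4 2 3 6)*(1 3 6 2 5) = (0 1 3 2 6) (4 5) 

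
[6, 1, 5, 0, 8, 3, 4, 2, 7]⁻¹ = [3, 1, 7, 5, 6, 2, 0, 8, 4]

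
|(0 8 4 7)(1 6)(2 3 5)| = 12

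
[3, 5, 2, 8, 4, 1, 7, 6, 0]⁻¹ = [8, 5, 2, 0, 4, 1, 7, 6, 3]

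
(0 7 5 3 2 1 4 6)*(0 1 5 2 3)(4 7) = (0 4 6 1 7 2 5)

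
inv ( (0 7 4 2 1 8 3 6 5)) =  (0 5 6 3 8 1 2 4 7)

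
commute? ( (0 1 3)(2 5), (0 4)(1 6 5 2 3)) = no: (0 1 3)(2 5)*(0 4)(1 6 5 2 3) = (0 6 5 3 4), (0 4)(1 6 5 2 3)*(0 1 3)(2 5) = (0 4 1 6 2)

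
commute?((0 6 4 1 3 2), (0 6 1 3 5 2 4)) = no:(0 6 4 1 3 2) * (0 6 1 3 5 2 4) = (0 1 5 2 6)(3 4), (0 6 1 3 5 2 4) * (0 6 4 1 3 2) = (0 4 6 3 5)(1 2)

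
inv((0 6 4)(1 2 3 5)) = (0 4 6)(1 5 3 2)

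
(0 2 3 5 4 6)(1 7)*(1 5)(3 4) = (0 2 4 6)(1 7 5 3)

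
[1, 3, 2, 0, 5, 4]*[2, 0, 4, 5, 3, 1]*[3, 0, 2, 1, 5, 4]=[3, 4, 5, 2, 0, 1]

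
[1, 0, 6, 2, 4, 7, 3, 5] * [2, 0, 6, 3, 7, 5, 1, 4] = [0, 2, 1, 6, 7, 4, 3, 5]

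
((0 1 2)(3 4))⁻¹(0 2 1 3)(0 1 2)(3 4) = (0 2 4 1)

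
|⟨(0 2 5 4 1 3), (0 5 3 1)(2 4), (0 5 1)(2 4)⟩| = 720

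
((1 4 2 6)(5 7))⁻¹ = (1 6 2 4)(5 7)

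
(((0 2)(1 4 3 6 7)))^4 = (1 7 6 3 4)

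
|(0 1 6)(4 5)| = 6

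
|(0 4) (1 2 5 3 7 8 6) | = 14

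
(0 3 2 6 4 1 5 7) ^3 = (0 6 5 3 4 7 2 1) 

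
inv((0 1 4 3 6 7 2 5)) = (0 5 2 7 6 3 4 1)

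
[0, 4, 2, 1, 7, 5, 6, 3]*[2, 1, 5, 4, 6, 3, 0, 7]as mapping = [0→2, 1→6, 2→5, 3→1, 4→7, 5→3, 6→0, 7→4]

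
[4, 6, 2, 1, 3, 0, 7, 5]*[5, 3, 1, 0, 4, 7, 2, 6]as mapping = [0→4, 1→2, 2→1, 3→3, 4→0, 5→5, 6→6, 7→7]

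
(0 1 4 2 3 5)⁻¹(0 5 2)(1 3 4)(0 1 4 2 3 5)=(0 3 1)(2 4 5)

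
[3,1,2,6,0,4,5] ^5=[0,1,2,3,4,5,6] 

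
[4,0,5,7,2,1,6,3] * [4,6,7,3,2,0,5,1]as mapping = [0→2,1→4,2→0,3→1,4→7,5→6,6→5,7→3]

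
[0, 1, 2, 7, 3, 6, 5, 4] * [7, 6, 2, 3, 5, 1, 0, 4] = [7, 6, 2, 4, 3, 0, 1, 5]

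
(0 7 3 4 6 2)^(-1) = (0 2 6 4 3 7)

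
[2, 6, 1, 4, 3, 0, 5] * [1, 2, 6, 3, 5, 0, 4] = [6, 4, 2, 5, 3, 1, 0]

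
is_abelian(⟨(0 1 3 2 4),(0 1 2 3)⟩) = no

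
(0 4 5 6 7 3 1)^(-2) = (0 3 6 4 1 7 5)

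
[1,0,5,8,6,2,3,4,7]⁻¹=[1,0,5,6,7,2,4,8,3]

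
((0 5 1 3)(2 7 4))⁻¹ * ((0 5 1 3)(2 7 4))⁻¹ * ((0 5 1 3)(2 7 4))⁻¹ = (0 5 1 3)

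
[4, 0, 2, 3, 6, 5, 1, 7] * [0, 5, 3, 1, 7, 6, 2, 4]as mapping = [0→7, 1→0, 2→3, 3→1, 4→2, 5→6, 6→5, 7→4]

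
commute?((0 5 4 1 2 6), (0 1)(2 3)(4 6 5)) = no:(0 5 4 1 2 6)*(0 1)(2 3)(4 6 5) = (0 4)(1 3 2 5 6), (0 1)(2 3)(4 6 5)*(0 5 4 1 2 6) = (0 2 3 6 4)(1 5)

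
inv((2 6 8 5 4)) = (2 4 5 8 6)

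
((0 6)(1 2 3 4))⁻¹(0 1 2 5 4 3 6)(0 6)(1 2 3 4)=(0 6 2 3 5 1 4)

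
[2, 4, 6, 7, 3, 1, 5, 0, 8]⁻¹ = [7, 5, 0, 4, 1, 6, 2, 3, 8]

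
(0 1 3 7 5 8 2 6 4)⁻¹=(0 4 6 2 8 5 7 3 1)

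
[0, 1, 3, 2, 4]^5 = [0, 1, 3, 2, 4]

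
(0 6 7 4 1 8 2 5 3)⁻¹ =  (0 3 5 2 8 1 4 7 6)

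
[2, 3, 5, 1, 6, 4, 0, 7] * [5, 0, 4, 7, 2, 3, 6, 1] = [4, 7, 3, 0, 6, 2, 5, 1]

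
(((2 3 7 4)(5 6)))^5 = (2 3 7 4)(5 6)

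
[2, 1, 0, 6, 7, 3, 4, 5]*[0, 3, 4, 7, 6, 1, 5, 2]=[4, 3, 0, 5, 2, 7, 6, 1]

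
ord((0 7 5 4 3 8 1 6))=8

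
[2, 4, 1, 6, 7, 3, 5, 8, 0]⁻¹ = [8, 2, 0, 5, 1, 6, 3, 4, 7]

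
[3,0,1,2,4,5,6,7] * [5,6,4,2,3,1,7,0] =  [2,5,6,4,3,1,7,0]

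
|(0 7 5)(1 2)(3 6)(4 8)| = 6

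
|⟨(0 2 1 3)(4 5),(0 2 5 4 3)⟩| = 360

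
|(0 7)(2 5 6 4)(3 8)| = 4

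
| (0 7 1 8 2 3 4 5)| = 8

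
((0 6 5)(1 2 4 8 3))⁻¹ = (0 5 6)(1 3 8 4 2)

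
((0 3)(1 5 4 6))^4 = ()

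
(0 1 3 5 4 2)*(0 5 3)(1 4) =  (0 4 2 5 1)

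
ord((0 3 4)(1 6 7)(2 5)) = 6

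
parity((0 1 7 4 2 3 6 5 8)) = even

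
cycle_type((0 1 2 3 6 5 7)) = 7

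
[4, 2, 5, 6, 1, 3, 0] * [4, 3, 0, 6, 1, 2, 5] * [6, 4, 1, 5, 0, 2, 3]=[4, 6, 1, 2, 5, 3, 0]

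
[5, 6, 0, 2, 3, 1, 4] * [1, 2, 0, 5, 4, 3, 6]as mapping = [0→3, 1→6, 2→1, 3→0, 4→5, 5→2, 6→4]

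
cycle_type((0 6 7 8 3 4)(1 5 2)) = 3.6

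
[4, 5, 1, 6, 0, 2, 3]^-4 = [0, 2, 5, 3, 4, 1, 6]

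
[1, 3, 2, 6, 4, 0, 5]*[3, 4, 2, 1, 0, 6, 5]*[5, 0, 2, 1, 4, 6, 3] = [4, 0, 2, 6, 5, 1, 3]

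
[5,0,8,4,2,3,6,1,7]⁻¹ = [1,7,4,5,3,0,6,8,2]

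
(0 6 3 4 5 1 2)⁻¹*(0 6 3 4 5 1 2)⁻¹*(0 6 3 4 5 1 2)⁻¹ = (0 5 6 1 3 2 4)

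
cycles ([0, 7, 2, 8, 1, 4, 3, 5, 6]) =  (1 7 5 4)(3 8 6)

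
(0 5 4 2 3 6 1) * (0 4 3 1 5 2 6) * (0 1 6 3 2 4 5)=(0 4 3 1 5 2 6)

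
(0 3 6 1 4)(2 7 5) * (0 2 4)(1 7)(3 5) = (0 5 4 2 1)(3 6 7)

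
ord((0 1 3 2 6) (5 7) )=10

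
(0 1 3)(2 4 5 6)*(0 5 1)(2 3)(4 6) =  (1 2 6 3 5 4)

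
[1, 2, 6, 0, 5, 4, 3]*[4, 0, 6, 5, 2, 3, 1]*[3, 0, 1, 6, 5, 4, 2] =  [3, 2, 0, 5, 6, 1, 4]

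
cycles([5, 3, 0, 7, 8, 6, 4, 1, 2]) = (0 5 6 4 8 2) (1 3 7) 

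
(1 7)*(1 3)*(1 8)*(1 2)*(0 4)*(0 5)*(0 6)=(0 4 5 6)(1 7 3 8 2)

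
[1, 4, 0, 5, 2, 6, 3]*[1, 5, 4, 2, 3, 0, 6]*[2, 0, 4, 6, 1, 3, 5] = [3, 6, 0, 2, 1, 5, 4]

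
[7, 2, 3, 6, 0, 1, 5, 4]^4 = [7, 5, 1, 2, 0, 6, 3, 4]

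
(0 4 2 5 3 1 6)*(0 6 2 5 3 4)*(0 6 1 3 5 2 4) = (0 6 1 4 2 5)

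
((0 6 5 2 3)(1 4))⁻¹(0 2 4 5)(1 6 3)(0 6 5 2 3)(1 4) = (0 4 5)(1 2 6 3)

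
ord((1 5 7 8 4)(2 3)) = 10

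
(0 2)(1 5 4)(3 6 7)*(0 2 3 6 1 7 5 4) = (0 3 1 4 7 6 5)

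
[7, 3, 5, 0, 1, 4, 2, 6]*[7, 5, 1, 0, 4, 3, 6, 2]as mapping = [0→2, 1→0, 2→3, 3→7, 4→5, 5→4, 6→1, 7→6]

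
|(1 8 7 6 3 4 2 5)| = 8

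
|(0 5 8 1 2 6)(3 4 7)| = 6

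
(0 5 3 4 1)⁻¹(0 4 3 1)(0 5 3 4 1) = (0 5 1 4)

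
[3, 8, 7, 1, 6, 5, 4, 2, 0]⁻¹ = [8, 3, 7, 0, 6, 5, 4, 2, 1]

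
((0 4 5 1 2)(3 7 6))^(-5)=(3 7 6)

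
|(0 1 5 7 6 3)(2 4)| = 6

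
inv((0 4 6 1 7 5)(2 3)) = (0 5 7 1 6 4)(2 3)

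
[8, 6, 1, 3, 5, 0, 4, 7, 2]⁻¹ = [5, 2, 8, 3, 6, 4, 1, 7, 0]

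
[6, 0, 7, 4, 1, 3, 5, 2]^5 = [1, 4, 7, 5, 3, 6, 0, 2]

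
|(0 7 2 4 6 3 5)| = 7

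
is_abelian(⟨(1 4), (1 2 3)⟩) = no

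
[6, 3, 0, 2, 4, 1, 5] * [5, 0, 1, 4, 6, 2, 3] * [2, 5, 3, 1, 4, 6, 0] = [1, 4, 6, 5, 0, 2, 3]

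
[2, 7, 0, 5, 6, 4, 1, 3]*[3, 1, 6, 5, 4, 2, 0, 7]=[6, 7, 3, 2, 0, 4, 1, 5]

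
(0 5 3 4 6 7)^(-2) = (0 6 3)(4 5 7)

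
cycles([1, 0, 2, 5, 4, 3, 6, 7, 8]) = (0 1) (3 5) 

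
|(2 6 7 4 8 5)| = 6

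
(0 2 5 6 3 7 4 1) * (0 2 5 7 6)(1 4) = (0 5)(1 2 7)(3 6)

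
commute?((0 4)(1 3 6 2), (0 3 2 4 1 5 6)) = no:(0 4)(1 3 6 2)*(0 3 2 4 1 5 6) = (0 1 2 5 6 4 3), (0 3 2 4 1 5 6)*(0 4)(1 3 6 2) = (0 6 4 3 1 5 2)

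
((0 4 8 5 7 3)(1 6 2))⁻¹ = (0 3 7 5 8 4)(1 2 6)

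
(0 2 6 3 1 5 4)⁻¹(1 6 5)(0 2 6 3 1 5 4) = (3 4 5)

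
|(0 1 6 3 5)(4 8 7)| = 15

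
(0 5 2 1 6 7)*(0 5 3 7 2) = (0 3 7 5)(1 6 2)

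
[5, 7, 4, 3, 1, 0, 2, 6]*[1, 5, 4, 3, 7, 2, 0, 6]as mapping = [0→2, 1→6, 2→7, 3→3, 4→5, 5→1, 6→4, 7→0]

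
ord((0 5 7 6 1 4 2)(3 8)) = 14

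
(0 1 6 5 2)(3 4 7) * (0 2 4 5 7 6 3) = (0 1 3 5 4 6 7)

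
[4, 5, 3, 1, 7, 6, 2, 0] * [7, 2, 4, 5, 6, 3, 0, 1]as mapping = [0→6, 1→3, 2→5, 3→2, 4→1, 5→0, 6→4, 7→7]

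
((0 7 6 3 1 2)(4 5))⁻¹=(0 2 1 3 6 7)(4 5)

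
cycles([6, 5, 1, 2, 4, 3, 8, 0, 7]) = (0 6 8 7)(1 5 3 2)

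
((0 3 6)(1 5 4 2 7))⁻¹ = (0 6 3)(1 7 2 4 5)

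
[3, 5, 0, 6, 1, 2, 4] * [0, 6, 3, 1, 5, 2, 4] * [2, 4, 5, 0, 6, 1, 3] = [4, 5, 2, 6, 3, 0, 1]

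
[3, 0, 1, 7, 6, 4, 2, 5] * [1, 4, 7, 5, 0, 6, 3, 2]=[5, 1, 4, 2, 3, 0, 7, 6]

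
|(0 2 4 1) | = 4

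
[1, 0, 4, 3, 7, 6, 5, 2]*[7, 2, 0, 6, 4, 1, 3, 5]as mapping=[0→2, 1→7, 2→4, 3→6, 4→5, 5→3, 6→1, 7→0]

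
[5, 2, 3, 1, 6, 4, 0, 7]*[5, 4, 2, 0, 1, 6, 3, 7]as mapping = [0→6, 1→2, 2→0, 3→4, 4→3, 5→1, 6→5, 7→7]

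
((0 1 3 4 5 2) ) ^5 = (0 2 5 4 3 1) 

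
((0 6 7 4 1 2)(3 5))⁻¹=(0 2 1 4 7 6)(3 5)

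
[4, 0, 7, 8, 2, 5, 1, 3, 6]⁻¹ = [1, 6, 4, 7, 0, 5, 8, 2, 3]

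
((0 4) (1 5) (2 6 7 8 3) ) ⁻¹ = (0 4) (1 5) (2 3 8 7 6) 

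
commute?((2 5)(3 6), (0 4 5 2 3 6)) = no:(2 5)(3 6)*(0 4 5 2 3 6) = (0 4 5 3), (0 4 5 2 3 6)*(2 5)(3 6) = (0 4 2 6)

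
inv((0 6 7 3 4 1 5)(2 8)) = (0 5 1 4 3 7 6)(2 8)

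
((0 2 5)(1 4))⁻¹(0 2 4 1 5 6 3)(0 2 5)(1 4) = (0 6 3 2 5 1 4)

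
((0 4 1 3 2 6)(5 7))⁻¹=(0 6 2 3 1 4)(5 7)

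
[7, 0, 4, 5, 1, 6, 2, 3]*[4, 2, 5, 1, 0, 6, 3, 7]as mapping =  [0→7, 1→4, 2→0, 3→6, 4→2, 5→3, 6→5, 7→1]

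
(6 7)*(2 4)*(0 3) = (0 3)(2 4)(6 7)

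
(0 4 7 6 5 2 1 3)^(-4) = (0 5)(1 7)(2 4)(3 6)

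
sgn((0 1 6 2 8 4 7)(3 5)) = -1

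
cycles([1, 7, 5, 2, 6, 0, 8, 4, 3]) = (0 1 7 4 6 8 3 2 5)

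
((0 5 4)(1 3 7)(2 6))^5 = (0 4 5)(1 7 3)(2 6)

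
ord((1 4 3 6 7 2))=6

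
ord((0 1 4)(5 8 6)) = 3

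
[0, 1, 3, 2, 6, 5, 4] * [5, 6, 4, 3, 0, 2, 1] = [5, 6, 3, 4, 1, 2, 0]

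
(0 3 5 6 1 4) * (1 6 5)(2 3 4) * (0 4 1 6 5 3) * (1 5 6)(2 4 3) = (0 5 2)(1 4 3)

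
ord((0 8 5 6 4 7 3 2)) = 8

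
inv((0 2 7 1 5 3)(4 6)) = (0 3 5 1 7 2)(4 6)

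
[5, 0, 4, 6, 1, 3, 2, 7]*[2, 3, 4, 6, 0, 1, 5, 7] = [1, 2, 0, 5, 3, 6, 4, 7]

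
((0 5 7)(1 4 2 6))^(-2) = (0 5 7)(1 2)(4 6)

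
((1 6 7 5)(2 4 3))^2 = (1 7)(2 3 4)(5 6)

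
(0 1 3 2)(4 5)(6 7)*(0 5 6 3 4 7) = (0 1 4 6)(2 5 7 3)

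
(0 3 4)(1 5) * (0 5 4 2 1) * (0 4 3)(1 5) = (1 3 2 5 4)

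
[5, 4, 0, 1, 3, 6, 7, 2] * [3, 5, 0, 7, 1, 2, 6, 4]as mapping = [0→2, 1→1, 2→3, 3→5, 4→7, 5→6, 6→4, 7→0]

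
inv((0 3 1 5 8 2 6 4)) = (0 4 6 2 8 5 1 3)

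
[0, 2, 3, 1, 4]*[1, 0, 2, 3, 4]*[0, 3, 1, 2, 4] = [3, 1, 2, 0, 4]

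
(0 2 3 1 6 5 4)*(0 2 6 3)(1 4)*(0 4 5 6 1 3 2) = (0 1 2 4)(3 5)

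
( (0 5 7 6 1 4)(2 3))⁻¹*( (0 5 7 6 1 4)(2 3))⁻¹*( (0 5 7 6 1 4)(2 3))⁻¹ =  (0 6)(1 5)(2 3)(4 7)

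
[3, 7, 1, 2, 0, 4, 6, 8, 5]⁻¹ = [4, 2, 3, 0, 5, 8, 6, 1, 7]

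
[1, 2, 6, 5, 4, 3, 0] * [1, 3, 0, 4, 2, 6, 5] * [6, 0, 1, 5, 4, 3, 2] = [5, 6, 3, 2, 1, 4, 0]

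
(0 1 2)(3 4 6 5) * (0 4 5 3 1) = (1 2 4 6 3 5)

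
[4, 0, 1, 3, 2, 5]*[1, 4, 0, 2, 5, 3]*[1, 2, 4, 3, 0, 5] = [5, 2, 0, 4, 1, 3]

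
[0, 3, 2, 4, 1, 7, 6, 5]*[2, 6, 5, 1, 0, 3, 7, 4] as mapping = [0→2, 1→1, 2→5, 3→0, 4→6, 5→4, 6→7, 7→3] 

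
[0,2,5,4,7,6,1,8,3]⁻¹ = [0,6,1,8,3,2,5,4,7]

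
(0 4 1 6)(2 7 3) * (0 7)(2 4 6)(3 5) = (0 6 7 5 3 4 1 2)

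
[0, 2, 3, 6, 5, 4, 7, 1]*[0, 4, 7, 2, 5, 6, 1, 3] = [0, 7, 2, 1, 6, 5, 3, 4]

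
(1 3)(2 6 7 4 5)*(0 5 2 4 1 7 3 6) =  (0 5 4 2)(1 6 3 7)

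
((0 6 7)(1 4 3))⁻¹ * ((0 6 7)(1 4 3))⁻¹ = (0 6 7)(1 4 3)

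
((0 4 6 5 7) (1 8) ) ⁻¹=(0 7 5 6 4) (1 8) 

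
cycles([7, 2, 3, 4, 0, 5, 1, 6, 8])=(0 7 6 1 2 3 4)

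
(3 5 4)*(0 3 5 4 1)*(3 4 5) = (0 4 3 5 1)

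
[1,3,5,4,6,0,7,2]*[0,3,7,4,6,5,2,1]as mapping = [0→3,1→4,2→5,3→6,4→2,5→0,6→1,7→7]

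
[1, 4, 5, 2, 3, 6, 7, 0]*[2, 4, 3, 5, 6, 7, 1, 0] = [4, 6, 7, 3, 5, 1, 0, 2]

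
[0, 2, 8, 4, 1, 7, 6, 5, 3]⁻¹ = [0, 4, 1, 8, 3, 7, 6, 5, 2]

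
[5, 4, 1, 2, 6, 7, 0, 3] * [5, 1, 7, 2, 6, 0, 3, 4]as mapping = [0→0, 1→6, 2→1, 3→7, 4→3, 5→4, 6→5, 7→2]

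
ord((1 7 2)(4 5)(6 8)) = 6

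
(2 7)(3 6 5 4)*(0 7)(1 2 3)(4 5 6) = (0 7 3 4 1 2)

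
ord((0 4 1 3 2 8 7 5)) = 8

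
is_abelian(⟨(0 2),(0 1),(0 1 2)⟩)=no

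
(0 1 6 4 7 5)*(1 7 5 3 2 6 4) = (0 7 3 2 6 1 4 5)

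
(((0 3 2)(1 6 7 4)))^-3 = (1 6 7 4)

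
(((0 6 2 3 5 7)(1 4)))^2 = (0 2 5)(3 7 6)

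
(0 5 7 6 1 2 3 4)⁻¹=(0 4 3 2 1 6 7 5)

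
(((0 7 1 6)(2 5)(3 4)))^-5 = (0 6 1 7)(2 5)(3 4)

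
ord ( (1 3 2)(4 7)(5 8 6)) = 6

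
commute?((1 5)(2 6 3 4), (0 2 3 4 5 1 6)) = no:(1 5)(2 6 3 4)*(0 2 3 4 5 1 6) = (0 2)(3 5 6 4), (0 2 3 4 5 1 6)*(1 5)(2 6 3 4) = (0 6)(1 3 2 4)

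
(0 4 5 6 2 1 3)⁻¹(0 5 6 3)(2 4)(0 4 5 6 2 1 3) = (0 4 6 2)(1 5)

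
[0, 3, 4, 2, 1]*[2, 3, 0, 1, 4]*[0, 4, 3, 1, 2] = [3, 4, 2, 0, 1]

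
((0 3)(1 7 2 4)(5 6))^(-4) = ()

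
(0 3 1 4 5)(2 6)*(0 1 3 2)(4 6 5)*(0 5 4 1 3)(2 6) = (0 6 5 3)(1 2 4)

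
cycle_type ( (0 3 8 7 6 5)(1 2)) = 2.6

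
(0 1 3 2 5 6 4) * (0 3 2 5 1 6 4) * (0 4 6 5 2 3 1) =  (0 5 6 4 1 3 2)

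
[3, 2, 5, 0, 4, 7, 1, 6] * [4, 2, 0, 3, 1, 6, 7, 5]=[3, 0, 6, 4, 1, 5, 2, 7]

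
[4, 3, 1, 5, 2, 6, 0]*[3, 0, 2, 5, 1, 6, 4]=[1, 5, 0, 6, 2, 4, 3]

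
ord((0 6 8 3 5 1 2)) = 7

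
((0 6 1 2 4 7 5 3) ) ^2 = (0 1 4 5) (2 7 3 6) 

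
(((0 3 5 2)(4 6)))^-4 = ()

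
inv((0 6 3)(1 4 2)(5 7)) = (0 3 6)(1 2 4)(5 7)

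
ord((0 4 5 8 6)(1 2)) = 10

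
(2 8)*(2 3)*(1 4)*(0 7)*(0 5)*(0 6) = (0 7 5 6)(1 4)(2 8 3)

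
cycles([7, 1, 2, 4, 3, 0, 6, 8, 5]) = (0 7 8 5) (3 4) 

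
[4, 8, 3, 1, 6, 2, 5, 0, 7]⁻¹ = [7, 3, 5, 2, 0, 6, 4, 8, 1]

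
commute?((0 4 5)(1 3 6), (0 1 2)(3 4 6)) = no:(0 4 5)(1 3 6) * (0 1 2)(3 4 6) = (0 6 2)(1 4 5), (0 1 2)(3 4 6) * (0 4 5)(1 3 6) = (0 3 5)(1 2 4)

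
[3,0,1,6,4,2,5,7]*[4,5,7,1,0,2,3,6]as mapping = [0→1,1→4,2→5,3→3,4→0,5→7,6→2,7→6]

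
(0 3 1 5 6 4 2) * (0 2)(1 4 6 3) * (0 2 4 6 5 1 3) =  (0 3 6 5)(2 4)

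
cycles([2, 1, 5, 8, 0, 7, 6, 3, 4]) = (0 2 5 7 3 8 4)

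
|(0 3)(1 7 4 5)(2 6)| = 4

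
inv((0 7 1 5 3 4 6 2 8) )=(0 8 2 6 4 3 5 1 7) 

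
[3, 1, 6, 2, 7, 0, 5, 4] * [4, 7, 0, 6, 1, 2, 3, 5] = [6, 7, 3, 0, 5, 4, 2, 1]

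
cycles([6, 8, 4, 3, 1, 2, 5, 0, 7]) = (0 6 5 2 4 1 8 7)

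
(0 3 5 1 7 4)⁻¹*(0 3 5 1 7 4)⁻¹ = (0 7 5)(1 3 4)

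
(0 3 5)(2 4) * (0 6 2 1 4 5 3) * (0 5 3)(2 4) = (0 5 6 4 1 2 3)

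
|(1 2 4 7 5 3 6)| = 7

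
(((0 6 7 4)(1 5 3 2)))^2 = (0 7)(1 3)(2 5)(4 6)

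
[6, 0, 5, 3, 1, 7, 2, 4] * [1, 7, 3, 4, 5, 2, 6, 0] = [6, 1, 2, 4, 7, 0, 3, 5]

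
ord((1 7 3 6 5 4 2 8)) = 8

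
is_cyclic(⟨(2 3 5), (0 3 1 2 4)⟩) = no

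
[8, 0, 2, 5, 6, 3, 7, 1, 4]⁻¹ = [1, 7, 2, 5, 8, 3, 4, 6, 0]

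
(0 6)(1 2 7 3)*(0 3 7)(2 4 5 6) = (0 2)(1 4 5 6 3)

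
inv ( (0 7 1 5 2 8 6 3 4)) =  (0 4 3 6 8 2 5 1 7)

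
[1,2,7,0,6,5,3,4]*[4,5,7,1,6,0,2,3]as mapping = [0→5,1→7,2→3,3→4,4→2,5→0,6→1,7→6]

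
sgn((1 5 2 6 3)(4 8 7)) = 1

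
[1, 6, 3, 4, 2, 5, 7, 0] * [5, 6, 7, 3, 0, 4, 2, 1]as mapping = [0→6, 1→2, 2→3, 3→0, 4→7, 5→4, 6→1, 7→5]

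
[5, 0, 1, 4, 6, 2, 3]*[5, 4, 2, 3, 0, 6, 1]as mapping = [0→6, 1→5, 2→4, 3→0, 4→1, 5→2, 6→3]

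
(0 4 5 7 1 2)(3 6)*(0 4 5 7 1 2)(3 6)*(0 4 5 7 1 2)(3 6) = (0 7)(1 4)(2 5)(3 6)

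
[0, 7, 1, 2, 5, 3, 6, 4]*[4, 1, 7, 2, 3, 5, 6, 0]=[4, 0, 1, 7, 5, 2, 6, 3]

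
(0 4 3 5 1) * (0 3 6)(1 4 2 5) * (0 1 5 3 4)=(0 2 3 5)(1 4 6)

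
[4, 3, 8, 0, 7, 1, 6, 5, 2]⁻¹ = [3, 5, 8, 1, 0, 7, 6, 4, 2]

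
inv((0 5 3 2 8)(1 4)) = (0 8 2 3 5)(1 4)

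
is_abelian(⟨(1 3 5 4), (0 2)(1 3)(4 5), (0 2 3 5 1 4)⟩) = no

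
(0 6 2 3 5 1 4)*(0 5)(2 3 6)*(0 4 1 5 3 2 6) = (0 6 2)(3 4)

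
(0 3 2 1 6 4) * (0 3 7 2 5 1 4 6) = (0 7 2 4 3 5 1) 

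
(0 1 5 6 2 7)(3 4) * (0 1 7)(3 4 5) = (0 7 1 3 5 6 2)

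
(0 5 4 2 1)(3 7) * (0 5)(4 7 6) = (1 5 7 3 6 4 2)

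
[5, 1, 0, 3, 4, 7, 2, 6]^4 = [2, 1, 6, 3, 4, 0, 7, 5]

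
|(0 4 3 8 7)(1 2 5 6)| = 20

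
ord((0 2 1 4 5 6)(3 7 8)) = 6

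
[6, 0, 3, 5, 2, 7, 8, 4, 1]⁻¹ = [1, 8, 4, 2, 7, 3, 0, 5, 6]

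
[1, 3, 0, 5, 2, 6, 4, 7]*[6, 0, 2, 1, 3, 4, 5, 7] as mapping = [0→0, 1→1, 2→6, 3→4, 4→2, 5→5, 6→3, 7→7] 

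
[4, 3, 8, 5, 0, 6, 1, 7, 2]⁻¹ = [4, 6, 8, 1, 0, 3, 5, 7, 2]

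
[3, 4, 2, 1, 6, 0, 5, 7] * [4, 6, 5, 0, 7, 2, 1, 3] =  [0, 7, 5, 6, 1, 4, 2, 3] 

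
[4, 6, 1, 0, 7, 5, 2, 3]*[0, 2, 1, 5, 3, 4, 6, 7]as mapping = [0→3, 1→6, 2→2, 3→0, 4→7, 5→4, 6→1, 7→5]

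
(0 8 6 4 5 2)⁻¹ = (0 2 5 4 6 8)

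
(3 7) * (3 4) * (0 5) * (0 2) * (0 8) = (0 5 2 8)(3 7 4)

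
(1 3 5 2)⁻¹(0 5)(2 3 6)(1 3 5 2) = (0 2)(1 5 6)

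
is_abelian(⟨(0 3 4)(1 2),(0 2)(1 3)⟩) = no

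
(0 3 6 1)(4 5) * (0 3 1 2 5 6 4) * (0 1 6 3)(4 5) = (0 6 2 4 3 5 1)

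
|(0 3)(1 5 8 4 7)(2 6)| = 10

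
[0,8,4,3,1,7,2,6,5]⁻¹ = [0,4,6,3,2,8,7,5,1]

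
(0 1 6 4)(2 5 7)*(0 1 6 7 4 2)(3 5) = (0 6 2 3 5 4 1 7)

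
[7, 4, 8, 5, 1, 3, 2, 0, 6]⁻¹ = [7, 4, 6, 5, 1, 3, 8, 0, 2]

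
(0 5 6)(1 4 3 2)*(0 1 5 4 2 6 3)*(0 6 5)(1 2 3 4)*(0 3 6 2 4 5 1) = (1 6 4 2 3)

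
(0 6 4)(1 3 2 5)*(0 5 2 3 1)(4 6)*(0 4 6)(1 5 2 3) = (0 6)(1 5 4 2 3)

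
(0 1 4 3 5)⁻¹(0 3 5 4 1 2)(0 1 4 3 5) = (0 3 4 2 1 5)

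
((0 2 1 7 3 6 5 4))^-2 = (0 5 3 1)(2 4 6 7)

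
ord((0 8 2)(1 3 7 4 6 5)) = 6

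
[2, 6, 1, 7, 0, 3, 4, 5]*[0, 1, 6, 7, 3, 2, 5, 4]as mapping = [0→6, 1→5, 2→1, 3→4, 4→0, 5→7, 6→3, 7→2]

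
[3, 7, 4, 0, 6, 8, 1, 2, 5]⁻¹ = [3, 6, 7, 0, 2, 8, 4, 1, 5]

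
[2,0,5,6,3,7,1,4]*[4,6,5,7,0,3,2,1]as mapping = [0→5,1→4,2→3,3→2,4→7,5→1,6→6,7→0]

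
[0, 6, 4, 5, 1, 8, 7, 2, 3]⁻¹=[0, 4, 7, 8, 2, 3, 1, 6, 5]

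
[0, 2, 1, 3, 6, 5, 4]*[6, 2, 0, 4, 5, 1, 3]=[6, 0, 2, 4, 3, 1, 5]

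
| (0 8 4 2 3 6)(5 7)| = 6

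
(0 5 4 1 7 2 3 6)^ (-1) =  (0 6 3 2 7 1 4 5)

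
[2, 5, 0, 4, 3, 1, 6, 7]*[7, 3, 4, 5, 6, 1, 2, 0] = [4, 1, 7, 6, 5, 3, 2, 0]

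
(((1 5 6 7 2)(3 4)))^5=(3 4)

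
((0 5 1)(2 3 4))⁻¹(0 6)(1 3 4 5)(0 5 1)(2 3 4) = (0 4 2 1)(5 6)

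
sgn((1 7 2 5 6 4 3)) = 1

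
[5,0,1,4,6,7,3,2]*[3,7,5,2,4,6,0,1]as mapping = [0→6,1→3,2→7,3→4,4→0,5→1,6→2,7→5]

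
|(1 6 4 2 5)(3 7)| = 10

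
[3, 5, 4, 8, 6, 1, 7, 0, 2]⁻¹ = [7, 5, 8, 0, 2, 1, 4, 6, 3]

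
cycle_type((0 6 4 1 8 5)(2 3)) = 2.6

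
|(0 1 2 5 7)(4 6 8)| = 15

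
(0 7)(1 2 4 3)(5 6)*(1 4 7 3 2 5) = (0 3 4 2 7)(1 5 6)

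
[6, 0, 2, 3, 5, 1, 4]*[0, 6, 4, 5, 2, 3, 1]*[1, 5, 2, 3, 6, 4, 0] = [5, 1, 6, 4, 3, 0, 2]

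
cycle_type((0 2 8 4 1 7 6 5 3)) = 9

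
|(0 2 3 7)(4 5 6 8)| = 4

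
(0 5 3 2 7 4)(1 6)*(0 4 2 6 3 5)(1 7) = (1 3 6 7 2)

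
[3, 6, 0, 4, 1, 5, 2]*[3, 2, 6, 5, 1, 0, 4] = [5, 4, 3, 1, 2, 0, 6]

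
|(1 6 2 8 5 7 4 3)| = 8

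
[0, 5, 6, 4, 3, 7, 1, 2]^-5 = [0, 1, 2, 4, 3, 5, 6, 7]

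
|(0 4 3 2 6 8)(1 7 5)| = 6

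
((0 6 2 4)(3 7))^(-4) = ()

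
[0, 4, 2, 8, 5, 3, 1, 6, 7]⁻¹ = [0, 6, 2, 5, 1, 4, 7, 8, 3]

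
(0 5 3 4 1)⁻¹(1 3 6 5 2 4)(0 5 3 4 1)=(0 4 6 3 2 1)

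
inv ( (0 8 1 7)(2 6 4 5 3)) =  (0 7 1 8)(2 3 5 4 6)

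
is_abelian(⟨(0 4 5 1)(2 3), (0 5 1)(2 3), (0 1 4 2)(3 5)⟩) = no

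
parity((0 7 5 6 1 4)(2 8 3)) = odd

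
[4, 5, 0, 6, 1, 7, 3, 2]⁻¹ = [2, 4, 7, 6, 0, 1, 3, 5]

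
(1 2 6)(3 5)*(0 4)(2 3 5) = (0 4)(1 3 2 6)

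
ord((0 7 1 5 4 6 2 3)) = 8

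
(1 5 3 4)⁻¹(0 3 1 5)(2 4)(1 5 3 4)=(0 4 5 3)(1 2)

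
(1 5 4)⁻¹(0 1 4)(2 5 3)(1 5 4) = (0 5 1)(2 4 3)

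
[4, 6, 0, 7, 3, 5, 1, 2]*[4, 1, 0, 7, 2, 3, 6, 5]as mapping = [0→2, 1→6, 2→4, 3→5, 4→7, 5→3, 6→1, 7→0]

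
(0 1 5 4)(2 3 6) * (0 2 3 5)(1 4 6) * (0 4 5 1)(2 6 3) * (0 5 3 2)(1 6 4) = (0 3 5 2 6)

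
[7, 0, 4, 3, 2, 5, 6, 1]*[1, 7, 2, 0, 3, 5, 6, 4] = [4, 1, 3, 0, 2, 5, 6, 7]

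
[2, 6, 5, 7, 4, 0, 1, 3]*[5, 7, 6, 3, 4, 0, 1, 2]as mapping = [0→6, 1→1, 2→0, 3→2, 4→4, 5→5, 6→7, 7→3]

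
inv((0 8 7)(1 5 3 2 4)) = (0 7 8)(1 4 2 3 5)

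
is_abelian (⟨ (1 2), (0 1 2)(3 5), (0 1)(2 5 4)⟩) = no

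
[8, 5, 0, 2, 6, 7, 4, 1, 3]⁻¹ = [2, 7, 3, 8, 6, 1, 4, 5, 0]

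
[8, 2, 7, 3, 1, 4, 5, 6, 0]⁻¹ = [8, 4, 1, 3, 5, 6, 7, 2, 0]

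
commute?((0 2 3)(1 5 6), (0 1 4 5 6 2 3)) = no:(0 2 3)(1 5 6) * (0 1 4 5 6 2 3) = (0 3 1 6 4 5 2), (0 1 4 5 6 2 3) * (0 2 3)(1 5 6) = (0 5 1 4 6 3 2)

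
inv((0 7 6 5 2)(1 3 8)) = (0 2 5 6 7)(1 8 3)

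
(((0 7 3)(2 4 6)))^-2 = (0 7 3)(2 4 6)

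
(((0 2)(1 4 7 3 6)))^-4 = (1 4 7 3 6)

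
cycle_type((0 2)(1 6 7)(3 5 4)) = 2.3^2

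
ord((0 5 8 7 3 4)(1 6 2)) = 6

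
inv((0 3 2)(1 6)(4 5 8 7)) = (0 2 3)(1 6)(4 7 8 5)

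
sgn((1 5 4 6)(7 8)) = 1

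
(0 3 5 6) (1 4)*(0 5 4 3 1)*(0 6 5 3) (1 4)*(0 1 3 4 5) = (0 5) (4 6) 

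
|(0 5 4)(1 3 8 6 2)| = 15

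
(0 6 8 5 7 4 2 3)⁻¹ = (0 3 2 4 7 5 8 6)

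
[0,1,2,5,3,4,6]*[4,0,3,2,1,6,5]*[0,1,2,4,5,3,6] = [5,0,4,6,2,1,3]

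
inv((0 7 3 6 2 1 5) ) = (0 5 1 2 6 3 7) 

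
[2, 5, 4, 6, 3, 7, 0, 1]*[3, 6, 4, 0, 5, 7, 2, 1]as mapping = [0→4, 1→7, 2→5, 3→2, 4→0, 5→1, 6→3, 7→6]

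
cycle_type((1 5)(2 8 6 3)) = 2.4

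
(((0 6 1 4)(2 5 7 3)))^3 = (0 4 1 6)(2 3 7 5)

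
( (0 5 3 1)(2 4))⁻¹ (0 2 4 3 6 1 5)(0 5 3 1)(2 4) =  (0 3 5 4 2 1 6)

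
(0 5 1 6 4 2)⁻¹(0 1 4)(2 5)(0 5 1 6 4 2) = (0 1)(2 5 6)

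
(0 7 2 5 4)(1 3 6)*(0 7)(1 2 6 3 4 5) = (1 4 7 6 2)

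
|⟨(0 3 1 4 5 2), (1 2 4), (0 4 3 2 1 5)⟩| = 720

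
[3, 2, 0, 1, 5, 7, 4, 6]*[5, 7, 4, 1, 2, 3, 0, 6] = [1, 4, 5, 7, 3, 6, 2, 0]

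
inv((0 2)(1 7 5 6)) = (0 2)(1 6 5 7)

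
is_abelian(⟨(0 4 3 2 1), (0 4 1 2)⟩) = no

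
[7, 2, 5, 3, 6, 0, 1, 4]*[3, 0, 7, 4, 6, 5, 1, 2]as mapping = [0→2, 1→7, 2→5, 3→4, 4→1, 5→3, 6→0, 7→6]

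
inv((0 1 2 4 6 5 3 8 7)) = (0 7 8 3 5 6 4 2 1)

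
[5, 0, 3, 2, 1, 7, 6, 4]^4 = [1, 4, 2, 3, 7, 0, 6, 5]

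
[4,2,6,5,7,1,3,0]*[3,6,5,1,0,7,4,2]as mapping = [0→0,1→5,2→4,3→7,4→2,5→6,6→1,7→3]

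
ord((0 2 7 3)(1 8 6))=12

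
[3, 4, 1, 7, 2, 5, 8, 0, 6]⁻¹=[7, 2, 4, 0, 1, 5, 8, 3, 6]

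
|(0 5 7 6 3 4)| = 6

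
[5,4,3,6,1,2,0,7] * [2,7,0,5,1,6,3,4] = [6,1,5,3,7,0,2,4]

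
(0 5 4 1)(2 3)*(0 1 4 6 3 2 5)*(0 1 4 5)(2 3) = (0 1 4 5 6 2 3)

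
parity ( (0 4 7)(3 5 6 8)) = odd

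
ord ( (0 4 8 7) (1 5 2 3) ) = 4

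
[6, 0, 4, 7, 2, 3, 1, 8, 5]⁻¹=[1, 6, 4, 5, 2, 8, 0, 3, 7]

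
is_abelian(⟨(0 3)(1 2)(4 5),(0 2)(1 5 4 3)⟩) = no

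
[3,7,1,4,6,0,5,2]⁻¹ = [5,2,7,0,3,6,4,1]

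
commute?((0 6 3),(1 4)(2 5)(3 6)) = no:(0 6 3) * (1 4)(2 5)(3 6) = (0 3)(1 4)(2 5),(1 4)(2 5)(3 6) * (0 6 3) = (0 6)(1 4)(2 5)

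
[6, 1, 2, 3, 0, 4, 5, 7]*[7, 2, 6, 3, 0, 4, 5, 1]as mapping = [0→5, 1→2, 2→6, 3→3, 4→7, 5→0, 6→4, 7→1]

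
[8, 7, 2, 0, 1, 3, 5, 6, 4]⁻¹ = [3, 4, 2, 5, 8, 6, 7, 1, 0]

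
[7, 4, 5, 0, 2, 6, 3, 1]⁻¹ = [3, 7, 4, 6, 1, 2, 5, 0]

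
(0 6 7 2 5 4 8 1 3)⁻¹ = (0 3 1 8 4 5 2 7 6)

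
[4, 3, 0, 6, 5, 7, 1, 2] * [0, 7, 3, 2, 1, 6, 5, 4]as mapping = [0→1, 1→2, 2→0, 3→5, 4→6, 5→4, 6→7, 7→3]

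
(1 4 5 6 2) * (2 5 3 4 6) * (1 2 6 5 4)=(1 5 6 4 3)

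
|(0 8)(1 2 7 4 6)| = 10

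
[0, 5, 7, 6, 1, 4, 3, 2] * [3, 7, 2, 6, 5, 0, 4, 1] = [3, 0, 1, 4, 7, 5, 6, 2]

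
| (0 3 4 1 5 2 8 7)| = 8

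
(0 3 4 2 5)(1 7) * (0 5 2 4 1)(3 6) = (0 6 3 1 7)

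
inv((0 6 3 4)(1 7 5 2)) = (0 4 3 6)(1 2 5 7)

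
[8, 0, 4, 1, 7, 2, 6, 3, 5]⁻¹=[1, 3, 5, 7, 2, 8, 6, 4, 0]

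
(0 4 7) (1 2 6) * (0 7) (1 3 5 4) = (0 1 2 6 3 5 4) 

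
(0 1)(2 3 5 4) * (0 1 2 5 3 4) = (0 2 4 5)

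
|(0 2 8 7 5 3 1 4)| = 8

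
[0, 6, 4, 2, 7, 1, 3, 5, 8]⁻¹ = [0, 5, 3, 6, 2, 7, 1, 4, 8]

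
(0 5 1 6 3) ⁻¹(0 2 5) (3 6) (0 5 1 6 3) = (0 3) (1 5 2) 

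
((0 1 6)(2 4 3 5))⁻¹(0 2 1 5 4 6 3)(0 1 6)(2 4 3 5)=(0 5 1 4 6 2 3)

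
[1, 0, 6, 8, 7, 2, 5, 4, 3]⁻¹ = [1, 0, 5, 8, 7, 6, 2, 4, 3]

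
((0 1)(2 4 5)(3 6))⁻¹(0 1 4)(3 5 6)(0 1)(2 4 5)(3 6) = (0 5 1)(2 3 6)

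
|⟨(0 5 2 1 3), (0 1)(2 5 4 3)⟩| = 360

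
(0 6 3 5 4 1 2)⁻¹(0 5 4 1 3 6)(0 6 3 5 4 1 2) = (1 2 5 3 6 4)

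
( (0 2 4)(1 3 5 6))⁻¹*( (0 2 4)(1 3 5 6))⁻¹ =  (0 2 4)(1 5)(3 6)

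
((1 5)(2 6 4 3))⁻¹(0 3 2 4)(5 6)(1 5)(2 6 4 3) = (0 2 6 3)(1 4)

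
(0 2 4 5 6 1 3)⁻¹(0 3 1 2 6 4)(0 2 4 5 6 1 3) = (0 3 4 1 5 2)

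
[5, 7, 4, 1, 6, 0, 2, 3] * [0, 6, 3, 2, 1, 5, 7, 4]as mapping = [0→5, 1→4, 2→1, 3→6, 4→7, 5→0, 6→3, 7→2]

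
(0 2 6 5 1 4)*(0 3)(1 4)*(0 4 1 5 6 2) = (1 5)(3 4)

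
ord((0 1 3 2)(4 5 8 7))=4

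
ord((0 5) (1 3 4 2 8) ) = 10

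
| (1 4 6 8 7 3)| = 6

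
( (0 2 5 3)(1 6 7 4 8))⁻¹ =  (0 3 5 2)(1 8 4 7 6)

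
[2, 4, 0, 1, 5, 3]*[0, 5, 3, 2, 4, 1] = [3, 4, 0, 5, 1, 2]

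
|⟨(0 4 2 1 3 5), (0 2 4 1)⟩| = 120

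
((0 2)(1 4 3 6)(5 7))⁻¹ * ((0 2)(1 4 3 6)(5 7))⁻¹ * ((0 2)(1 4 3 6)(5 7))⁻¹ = (0 2)(1 4 3 6)(5 7)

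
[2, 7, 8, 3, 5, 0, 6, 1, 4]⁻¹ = [5, 7, 0, 3, 8, 4, 6, 1, 2]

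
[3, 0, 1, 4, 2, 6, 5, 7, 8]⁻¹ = [1, 2, 4, 0, 3, 6, 5, 7, 8]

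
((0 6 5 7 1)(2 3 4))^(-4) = (0 6 5 7 1)(2 4 3)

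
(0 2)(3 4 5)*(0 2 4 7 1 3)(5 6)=(0 4 6 5)(1 3 7)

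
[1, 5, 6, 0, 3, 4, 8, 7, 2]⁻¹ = [3, 0, 8, 4, 5, 1, 2, 7, 6]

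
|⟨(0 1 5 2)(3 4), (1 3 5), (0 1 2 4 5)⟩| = 360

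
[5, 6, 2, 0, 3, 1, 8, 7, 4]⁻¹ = [3, 5, 2, 4, 8, 0, 1, 7, 6]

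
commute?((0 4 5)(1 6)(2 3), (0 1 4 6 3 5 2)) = no:(0 4 5)(1 6)(2 3)*(0 1 4 6 3 5 2) = (0 6 4 2 5 1 3), (0 1 4 6 3 5 2)*(0 4 5)(1 6)(2 3) = (0 6 2 4 1 5 3)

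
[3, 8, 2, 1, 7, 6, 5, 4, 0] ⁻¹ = [8, 3, 2, 0, 7, 6, 5, 4, 1] 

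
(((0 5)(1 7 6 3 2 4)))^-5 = (0 5)(1 7 6 3 2 4)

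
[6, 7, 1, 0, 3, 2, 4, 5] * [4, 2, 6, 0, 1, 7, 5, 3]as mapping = [0→5, 1→3, 2→2, 3→4, 4→0, 5→6, 6→1, 7→7]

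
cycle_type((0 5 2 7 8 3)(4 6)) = 2.6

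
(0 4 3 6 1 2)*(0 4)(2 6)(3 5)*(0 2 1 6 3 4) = (0 2)(1 3)(4 5)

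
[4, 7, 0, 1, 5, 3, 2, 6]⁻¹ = [2, 3, 6, 5, 0, 4, 7, 1]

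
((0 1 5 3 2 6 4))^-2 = (0 6 3 1 4 2 5)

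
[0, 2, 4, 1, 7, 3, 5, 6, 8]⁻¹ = [0, 3, 1, 5, 2, 6, 7, 4, 8]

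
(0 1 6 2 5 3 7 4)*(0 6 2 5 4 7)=(0 1 2 4 6 5 3)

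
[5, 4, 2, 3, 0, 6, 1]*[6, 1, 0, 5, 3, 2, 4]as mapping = [0→2, 1→3, 2→0, 3→5, 4→6, 5→4, 6→1]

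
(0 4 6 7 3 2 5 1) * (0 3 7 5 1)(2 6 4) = (0 2 1 3 6 5)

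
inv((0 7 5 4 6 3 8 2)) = (0 2 8 3 6 4 5 7)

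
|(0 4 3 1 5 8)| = 6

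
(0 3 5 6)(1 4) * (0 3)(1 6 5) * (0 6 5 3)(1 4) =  (0 6)(3 4 5)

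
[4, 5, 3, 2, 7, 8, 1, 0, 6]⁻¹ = [7, 6, 3, 2, 0, 1, 8, 4, 5]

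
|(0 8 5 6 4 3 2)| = 7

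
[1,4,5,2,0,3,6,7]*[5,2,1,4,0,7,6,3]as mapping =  [0→2,1→0,2→7,3→1,4→5,5→4,6→6,7→3]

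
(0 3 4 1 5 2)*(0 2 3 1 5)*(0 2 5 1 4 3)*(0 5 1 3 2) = (0 4 3 2 1)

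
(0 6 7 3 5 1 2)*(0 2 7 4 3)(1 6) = (0 1 7)(3 5 6 4)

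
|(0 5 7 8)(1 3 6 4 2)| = 20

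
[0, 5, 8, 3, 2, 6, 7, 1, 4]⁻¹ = [0, 7, 4, 3, 8, 1, 5, 6, 2]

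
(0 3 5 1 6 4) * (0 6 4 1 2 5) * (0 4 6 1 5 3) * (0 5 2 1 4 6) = (0 5 1) (2 3 6) 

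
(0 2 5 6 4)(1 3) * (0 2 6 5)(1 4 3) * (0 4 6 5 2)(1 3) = (0 5 2 4)(1 3 6)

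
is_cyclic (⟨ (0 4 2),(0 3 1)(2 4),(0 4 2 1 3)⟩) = no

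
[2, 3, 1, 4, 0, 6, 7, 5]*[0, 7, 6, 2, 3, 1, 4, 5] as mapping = [0→6, 1→2, 2→7, 3→3, 4→0, 5→4, 6→5, 7→1] 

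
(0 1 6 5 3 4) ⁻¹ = (0 4 3 5 6 1) 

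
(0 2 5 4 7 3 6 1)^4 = (0 7)(1 4)(2 3)(5 6)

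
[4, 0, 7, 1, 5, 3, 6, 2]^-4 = [4, 0, 2, 1, 5, 3, 6, 7]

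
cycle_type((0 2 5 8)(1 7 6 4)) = 4^2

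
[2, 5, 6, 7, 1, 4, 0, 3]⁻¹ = [6, 4, 0, 7, 5, 1, 2, 3]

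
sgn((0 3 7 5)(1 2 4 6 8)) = -1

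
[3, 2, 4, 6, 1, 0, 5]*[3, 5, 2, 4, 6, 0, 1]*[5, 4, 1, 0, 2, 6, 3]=[2, 1, 3, 4, 6, 0, 5]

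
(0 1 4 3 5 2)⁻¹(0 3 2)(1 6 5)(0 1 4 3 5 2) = (0 1 5)(2 4 6)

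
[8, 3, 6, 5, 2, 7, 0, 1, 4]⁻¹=[6, 7, 4, 1, 8, 3, 2, 5, 0]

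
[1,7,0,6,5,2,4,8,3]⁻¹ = [2,0,5,8,6,4,3,1,7]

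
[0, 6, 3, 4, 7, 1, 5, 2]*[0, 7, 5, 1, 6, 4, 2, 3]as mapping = [0→0, 1→2, 2→1, 3→6, 4→3, 5→7, 6→4, 7→5]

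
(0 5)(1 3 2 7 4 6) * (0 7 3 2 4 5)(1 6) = (1 2 3 4)(5 7)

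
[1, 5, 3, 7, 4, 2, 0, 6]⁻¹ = [6, 0, 5, 2, 4, 1, 7, 3]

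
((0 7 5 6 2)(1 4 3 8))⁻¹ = (0 2 6 5 7)(1 8 3 4)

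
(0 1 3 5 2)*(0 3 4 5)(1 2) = (0 2 3)(1 4 5)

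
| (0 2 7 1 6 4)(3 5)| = 6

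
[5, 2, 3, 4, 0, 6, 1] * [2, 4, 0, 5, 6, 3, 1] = [3, 0, 5, 6, 2, 1, 4]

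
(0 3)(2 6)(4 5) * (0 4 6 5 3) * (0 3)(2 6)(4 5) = (0 3 5 2 4)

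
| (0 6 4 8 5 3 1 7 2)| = 9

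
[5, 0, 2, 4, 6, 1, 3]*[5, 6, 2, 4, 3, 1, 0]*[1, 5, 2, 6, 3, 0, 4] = [5, 0, 2, 6, 1, 4, 3]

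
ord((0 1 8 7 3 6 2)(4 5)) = 14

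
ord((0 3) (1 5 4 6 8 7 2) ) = 14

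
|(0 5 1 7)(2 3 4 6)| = 4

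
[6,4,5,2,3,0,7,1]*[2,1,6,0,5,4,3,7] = [3,5,4,6,0,2,7,1]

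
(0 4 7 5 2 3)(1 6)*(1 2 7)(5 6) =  (0 4 1 5 7 6 2 3)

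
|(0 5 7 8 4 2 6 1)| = 8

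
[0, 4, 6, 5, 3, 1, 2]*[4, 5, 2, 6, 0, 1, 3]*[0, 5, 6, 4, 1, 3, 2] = [1, 0, 4, 5, 2, 3, 6]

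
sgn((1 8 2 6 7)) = 1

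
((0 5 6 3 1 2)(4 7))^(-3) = (0 3)(1 5)(2 6)(4 7)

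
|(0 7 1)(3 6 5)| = 3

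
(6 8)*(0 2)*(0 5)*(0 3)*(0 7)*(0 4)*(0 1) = (0 2 5 3 7 4 1)(6 8)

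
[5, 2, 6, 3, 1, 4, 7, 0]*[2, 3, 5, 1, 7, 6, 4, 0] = [6, 5, 4, 1, 3, 7, 0, 2]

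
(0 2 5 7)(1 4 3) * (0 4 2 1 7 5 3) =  (0 1 2 3 7 4)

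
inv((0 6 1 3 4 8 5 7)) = (0 7 5 8 4 3 1 6)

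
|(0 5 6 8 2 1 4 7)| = 8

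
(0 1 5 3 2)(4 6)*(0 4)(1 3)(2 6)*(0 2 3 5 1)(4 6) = (0 5)(2 6)(3 4)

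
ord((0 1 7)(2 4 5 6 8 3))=6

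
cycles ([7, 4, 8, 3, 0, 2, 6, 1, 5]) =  (0 7 1 4)(2 8 5)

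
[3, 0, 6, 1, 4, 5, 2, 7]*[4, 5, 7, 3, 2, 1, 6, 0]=[3, 4, 6, 5, 2, 1, 7, 0]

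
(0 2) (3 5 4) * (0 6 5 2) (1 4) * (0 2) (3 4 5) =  (0 2 6 3) (1 5) 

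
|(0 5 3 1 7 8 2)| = 7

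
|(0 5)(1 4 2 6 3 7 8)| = 14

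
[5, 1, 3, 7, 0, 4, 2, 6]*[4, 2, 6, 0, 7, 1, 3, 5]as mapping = [0→1, 1→2, 2→0, 3→5, 4→4, 5→7, 6→6, 7→3]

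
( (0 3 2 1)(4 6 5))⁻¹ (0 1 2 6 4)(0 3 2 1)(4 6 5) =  (0 1 5 6 3)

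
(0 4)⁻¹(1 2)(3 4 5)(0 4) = (0 5 3)(1 2)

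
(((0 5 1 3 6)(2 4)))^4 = (0 6 3 1 5)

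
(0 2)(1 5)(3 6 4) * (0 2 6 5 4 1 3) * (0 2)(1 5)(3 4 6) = (0 3 1 6 5 4 2)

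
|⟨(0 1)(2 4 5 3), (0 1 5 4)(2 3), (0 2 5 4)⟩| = 720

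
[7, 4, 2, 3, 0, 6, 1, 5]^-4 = [5, 0, 2, 3, 7, 1, 4, 6]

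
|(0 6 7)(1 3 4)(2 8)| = 6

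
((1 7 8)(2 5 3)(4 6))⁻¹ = (1 8 7)(2 3 5)(4 6)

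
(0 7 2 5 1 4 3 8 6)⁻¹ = (0 6 8 3 4 1 5 2 7)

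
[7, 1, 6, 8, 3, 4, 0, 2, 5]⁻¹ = [6, 1, 7, 4, 5, 8, 2, 0, 3]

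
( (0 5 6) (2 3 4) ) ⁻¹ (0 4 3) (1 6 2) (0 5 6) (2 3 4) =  (0 3 1) (2 4 5) 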